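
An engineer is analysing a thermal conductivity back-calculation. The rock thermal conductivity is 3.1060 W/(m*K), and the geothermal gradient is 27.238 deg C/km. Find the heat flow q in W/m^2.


q = k * grad / 1000
q = 3.1060 * 27.238 / 1000
q = 0.084601 W/m^2


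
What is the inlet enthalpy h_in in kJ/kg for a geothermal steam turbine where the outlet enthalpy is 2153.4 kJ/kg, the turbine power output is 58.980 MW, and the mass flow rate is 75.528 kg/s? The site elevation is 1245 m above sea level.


h_in = h_out + P * 1000 / mdot
h_in = 2153.4 + 58.980 * 1000 / 75.528
h_in = 2934.3 kJ/kg


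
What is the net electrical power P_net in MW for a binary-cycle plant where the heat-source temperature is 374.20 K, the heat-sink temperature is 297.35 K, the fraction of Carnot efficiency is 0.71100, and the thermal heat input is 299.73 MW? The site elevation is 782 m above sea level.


Step 1: eta = (1 - Tc/Th)*f = (1 - 297.35/374.2)*0.711 = 0.1460191
Step 2: P_net = eta * Q_in = 0.1460191 * 299.73 = 43.766 MW
P_net = 43.766 MW


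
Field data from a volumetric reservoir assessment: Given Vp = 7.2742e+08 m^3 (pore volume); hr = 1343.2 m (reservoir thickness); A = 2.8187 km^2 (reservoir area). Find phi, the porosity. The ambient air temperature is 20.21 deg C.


phi = Vp / (A * 1e6 * hr)
phi = 7.2742e+08 / (2.8187 * 1e6 * 1343.2)
phi = 0.19213


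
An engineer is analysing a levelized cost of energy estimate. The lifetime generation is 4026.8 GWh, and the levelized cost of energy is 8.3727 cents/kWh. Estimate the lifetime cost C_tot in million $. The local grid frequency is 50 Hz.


C_tot = LCOE / 100 * E_tot
C_tot = 8.3727 / 100 * 4026.8
C_tot = 337.15 million $


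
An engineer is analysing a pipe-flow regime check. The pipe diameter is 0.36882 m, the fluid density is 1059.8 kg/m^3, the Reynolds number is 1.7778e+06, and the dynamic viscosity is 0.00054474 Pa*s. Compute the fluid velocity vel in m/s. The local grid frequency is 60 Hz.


vel = Re * mu / (rho * D)
vel = 1.7778e+06 * 0.00054474 / (1059.8 * 0.36882)
vel = 2.4776 m/s


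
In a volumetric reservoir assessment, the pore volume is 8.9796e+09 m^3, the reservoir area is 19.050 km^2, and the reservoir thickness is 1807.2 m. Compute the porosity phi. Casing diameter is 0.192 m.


phi = Vp / (A * 1e6 * hr)
phi = 8.9796e+09 / (19.050 * 1e6 * 1807.2)
phi = 0.26083


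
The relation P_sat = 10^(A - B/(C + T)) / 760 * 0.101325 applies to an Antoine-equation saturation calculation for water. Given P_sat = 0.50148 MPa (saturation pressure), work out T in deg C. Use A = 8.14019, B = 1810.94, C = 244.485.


T = B / (A - log10(P_sat * 760 / 0.101325)) - C
T = 1810.94 / (8.14019 - log10(0.50148 * 760 / 0.101325)) - 244.485
T = 152.23 deg C


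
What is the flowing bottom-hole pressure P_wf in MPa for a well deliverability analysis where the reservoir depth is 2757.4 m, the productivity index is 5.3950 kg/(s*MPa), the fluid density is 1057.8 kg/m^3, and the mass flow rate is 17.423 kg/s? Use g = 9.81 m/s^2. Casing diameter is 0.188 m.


Step 1: P_i = rho*g*h/1e6 = 1057.8*9.81*2757.4/1e6 = 28.61359 MPa
Step 2: P_wf = P_i - mdot/PI = 28.61359 - 17.423/5.395 = 25.384 MPa
P_wf = 25.384 MPa


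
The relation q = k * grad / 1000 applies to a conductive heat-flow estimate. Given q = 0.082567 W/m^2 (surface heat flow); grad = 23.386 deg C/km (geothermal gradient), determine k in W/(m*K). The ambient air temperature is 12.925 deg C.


k = q * 1000 / grad
k = 0.082567 * 1000 / 23.386
k = 3.5306 W/(m*K)


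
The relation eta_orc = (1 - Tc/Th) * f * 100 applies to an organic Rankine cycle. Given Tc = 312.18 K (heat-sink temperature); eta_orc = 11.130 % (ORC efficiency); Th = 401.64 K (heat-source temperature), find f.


f = (eta_orc/100) / (1 - Tc/Th)
f = (11.130/100) / (1 - 312.18/401.64)
f = 0.49969


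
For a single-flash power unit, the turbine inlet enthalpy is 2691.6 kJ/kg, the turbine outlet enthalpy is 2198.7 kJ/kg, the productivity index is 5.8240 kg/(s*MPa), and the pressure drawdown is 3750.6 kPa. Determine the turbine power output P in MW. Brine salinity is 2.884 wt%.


Step 1: mdot = PI * dP / 1000 = 5.824 * 3750.6 / 1000 = 21.84349 kg/s
Step 2: P = mdot*(h_in - h_out)/1000 = 21.84349*(2691.6 - 2198.7)/1000 = 10.767 MW
P = 10.767 MW


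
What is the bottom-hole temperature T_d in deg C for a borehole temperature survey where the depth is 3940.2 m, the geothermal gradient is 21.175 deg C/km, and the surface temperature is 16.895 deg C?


T_d = T_surf + grad * d / 1000
T_d = 16.895 + 21.175 * 3940.2 / 1000
T_d = 100.33 deg C


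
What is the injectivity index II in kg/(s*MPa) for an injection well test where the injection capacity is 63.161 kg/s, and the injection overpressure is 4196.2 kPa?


II = mdot * 1000 / dP
II = 63.161 * 1000 / 4196.2
II = 15.052 kg/(s*MPa)


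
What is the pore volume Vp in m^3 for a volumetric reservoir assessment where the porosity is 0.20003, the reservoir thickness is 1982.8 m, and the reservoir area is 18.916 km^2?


Vp = A * 1e6 * hr * phi
Vp = 18.916 * 1e6 * 1982.8 * 0.20003
Vp = 7.5025e+09 m^3


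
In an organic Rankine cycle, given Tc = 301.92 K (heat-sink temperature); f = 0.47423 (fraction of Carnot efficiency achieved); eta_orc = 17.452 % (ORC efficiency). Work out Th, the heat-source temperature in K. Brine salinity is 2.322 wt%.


Th = Tc / (1 - (eta_orc/100)/f)
Th = 301.92 / (1 - (17.452/100)/0.47423)
Th = 477.73 K


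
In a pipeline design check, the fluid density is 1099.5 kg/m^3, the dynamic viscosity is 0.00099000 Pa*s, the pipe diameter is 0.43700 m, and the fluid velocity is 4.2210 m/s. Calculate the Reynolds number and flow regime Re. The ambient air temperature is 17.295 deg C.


Step 1: Re = rho*vel*D/mu = 1099.5*4.221*0.437/0.00099 = 2.0486e+06
Step 2: Re = 2.0486e+06 > 4000, so flow is turbulent.
Re = 2.0486e+06 (turbulent)


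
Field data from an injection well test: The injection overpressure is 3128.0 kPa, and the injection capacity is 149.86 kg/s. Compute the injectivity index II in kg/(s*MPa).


II = mdot * 1000 / dP
II = 149.86 * 1000 / 3128.0
II = 47.909 kg/(s*MPa)


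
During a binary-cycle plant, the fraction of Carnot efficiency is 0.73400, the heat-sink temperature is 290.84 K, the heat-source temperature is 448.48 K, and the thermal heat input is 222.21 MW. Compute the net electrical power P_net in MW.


Step 1: eta = (1 - Tc/Th)*f = (1 - 290.84/448.48)*0.734 = 0.2579998
Step 2: P_net = eta * Q_in = 0.2579998 * 222.21 = 57.330 MW
P_net = 57.330 MW


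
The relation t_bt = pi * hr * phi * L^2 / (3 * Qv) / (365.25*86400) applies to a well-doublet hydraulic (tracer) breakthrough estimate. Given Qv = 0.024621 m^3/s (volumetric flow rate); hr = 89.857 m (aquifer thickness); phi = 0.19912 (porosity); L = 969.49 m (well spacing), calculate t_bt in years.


t_bt = pi * hr * phi * L^2 / (3 * Qv) / (365.25*86400)
t_bt = pi * 89.857 * 0.19912 * 969.49^2 / (3 * 0.024621) / (365.25*86400)
t_bt = 22.666 years


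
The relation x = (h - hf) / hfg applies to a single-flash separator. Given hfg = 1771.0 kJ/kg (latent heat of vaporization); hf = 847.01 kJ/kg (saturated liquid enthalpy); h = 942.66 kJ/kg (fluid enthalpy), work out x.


x = (h - hf) / hfg
x = (942.66 - 847.01) / 1771.0
x = 0.054009


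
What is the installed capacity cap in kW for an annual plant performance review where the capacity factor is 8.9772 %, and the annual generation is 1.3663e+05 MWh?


cap = E_a / (CF/100 * 8760)
cap = 1.3663e+05 / (8.9772/100 * 8760)
cap = 173.7405 MW
Convert: 173.7405 MW * 1000.0 = 1.7374e+05 kW
cap = 1.7374e+05 kW


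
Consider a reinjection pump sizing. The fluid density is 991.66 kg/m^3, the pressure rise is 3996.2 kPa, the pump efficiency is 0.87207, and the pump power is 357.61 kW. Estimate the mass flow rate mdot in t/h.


mdot = P_pump * rho * eta / dP
mdot = 357.61 * 991.66 * 0.87207 / 3996.2
mdot = 77.38853 kg/s
Convert: 77.38853 kg/s * 3.6 = 278.60 t/h
mdot = 278.60 t/h


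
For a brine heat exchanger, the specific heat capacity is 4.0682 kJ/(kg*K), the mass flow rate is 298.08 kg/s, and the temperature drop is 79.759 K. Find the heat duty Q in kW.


Q = mdot * cp * dT / 1000
Q = 298.08 * 4.0682 * 79.759 / 1000
Q = 96.71968 MW
Convert: 96.71968 MW * 1000.0 = 96720 kW
Q = 96720 kW


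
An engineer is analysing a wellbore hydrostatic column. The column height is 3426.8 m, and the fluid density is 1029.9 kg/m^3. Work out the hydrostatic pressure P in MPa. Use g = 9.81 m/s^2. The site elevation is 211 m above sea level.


P = rho * g * h / 1e6
P = 1029.9 * 9.81 * 3426.8 / 1e6
P = 34.622 MPa


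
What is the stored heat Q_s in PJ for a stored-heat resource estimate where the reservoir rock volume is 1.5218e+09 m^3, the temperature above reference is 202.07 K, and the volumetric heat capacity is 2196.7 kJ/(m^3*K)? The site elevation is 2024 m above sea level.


Q_s = Vr * rhoc * dT / 1e12
Q_s = 1.5218e+09 * 2196.7 * 202.07 / 1e12
Q_s = 675.51 PJ


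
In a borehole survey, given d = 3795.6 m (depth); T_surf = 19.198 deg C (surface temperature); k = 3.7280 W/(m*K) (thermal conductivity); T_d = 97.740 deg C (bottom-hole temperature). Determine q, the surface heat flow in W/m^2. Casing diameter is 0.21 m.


Step 1: grad = (T_d - T_surf)/d * 1000 = (97.74 - 19.198)/3795.6 * 1000 = 20.69291 deg C/km
Step 2: q = k * grad / 1000 = 3.728 * 20.69291 / 1000 = 0.077143 W/m^2
q = 0.077143 W/m^2


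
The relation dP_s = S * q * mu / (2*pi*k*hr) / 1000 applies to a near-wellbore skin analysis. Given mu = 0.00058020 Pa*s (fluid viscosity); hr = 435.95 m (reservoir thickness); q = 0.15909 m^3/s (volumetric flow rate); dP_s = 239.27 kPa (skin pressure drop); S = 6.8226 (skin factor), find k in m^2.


k = S*q*mu / (2*pi*dP_s*1000*hr)
k = 6.8226*0.15909*0.00058020 / (2*pi*239.27*1000*435.95)
k = 9.6087e-13 m^2


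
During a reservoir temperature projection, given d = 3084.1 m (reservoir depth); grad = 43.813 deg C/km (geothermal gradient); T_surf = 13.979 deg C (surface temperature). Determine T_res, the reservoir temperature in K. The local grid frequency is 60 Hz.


T_res = T_surf + grad * d / 1000
T_res = 13.979 + 43.813 * 3084.1 / 1000
T_res = 149.1027 deg C
Convert to K: 149.1027 + 273.15 = 422.25 K
T_res = 422.25 K


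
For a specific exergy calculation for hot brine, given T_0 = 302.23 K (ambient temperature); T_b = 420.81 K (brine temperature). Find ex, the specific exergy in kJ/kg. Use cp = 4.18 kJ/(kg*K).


ex = cp * ((T_b - T_0) - T_0 * ln(T_b/T_0))
ex = 4.18 * ((420.81 - 302.23) - 302.23 * ln(420.81/302.23))
ex = 77.514 kJ/kg


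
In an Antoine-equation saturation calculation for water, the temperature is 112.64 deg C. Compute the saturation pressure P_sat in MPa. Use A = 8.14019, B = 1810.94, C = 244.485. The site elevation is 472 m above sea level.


P_sat = 10^(A - B/(C + T)) / 760 * 0.101325
P_sat = 10^(8.14019 - 1810.94/(244.485 + 112.64)) / 760 * 0.101325
P_sat = 0.15639 MPa


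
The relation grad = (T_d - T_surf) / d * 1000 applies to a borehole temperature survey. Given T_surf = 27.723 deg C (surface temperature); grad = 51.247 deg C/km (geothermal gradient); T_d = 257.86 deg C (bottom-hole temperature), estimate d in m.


d = (T_d - T_surf) / grad * 1000
d = (257.86 - 27.723) / 51.247 * 1000
d = 4490.7 m


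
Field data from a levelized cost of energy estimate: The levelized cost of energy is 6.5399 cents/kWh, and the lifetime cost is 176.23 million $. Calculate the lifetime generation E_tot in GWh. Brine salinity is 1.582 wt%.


E_tot = C_tot / LCOE * 100
E_tot = 176.23 / 6.5399 * 100
E_tot = 2694.7 GWh


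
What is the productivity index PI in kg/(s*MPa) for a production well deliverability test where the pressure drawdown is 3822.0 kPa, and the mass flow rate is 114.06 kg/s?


PI = mdot * 1000 / dP
PI = 114.06 * 1000 / 3822.0
PI = 29.843 kg/(s*MPa)


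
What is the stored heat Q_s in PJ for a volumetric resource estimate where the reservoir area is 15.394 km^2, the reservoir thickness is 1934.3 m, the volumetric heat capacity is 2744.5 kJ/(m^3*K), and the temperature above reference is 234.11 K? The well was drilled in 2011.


Step 1: Vr = A*1e6*hr = 15.394*1e6*1934.3 = 2.977661e+10 m^3
Step 2: Q_s = Vr*rhoc*dT/1e12 = 2.977661e+10*2744.5*234.11/1e12 = 19132 PJ
Q_s = 19132 PJ


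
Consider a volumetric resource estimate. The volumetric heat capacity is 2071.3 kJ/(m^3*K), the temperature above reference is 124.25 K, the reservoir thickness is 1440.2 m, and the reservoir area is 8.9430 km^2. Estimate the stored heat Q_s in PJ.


Step 1: Vr = A*1e6*hr = 8.943*1e6*1440.2 = 1.287971e+10 m^3
Step 2: Q_s = Vr*rhoc*dT/1e12 = 1.287971e+10*2071.3*124.25/1e12 = 3314.7 PJ
Q_s = 3314.7 PJ


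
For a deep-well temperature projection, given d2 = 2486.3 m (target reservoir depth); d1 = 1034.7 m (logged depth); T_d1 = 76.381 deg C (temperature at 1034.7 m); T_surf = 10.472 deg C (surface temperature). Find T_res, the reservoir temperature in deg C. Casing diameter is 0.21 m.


Step 1: grad = (T_d1 - T_surf)/d1 * 1000 = (76.381 - 10.472)/1034.7 * 1000 = 63.69866 deg C/km
Step 2: T_res = T_surf + grad*d2/1000 = 10.472 + 63.69866*2486.3/1000 = 168.85 deg C
T_res = 168.85 deg C


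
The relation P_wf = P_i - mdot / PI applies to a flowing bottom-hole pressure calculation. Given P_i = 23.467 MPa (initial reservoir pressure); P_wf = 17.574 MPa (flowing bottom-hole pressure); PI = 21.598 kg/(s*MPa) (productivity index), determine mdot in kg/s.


mdot = (P_i - P_wf) * PI
mdot = (23.467 - 17.574) * 21.598
mdot = 127.28 kg/s


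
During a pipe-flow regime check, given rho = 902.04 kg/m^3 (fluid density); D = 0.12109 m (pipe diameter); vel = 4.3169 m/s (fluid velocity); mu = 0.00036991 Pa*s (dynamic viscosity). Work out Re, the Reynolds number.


Re = rho * vel * D / mu
Re = 902.04 * 4.3169 * 0.12109 / 0.00036991
Re = 1.2747e+06


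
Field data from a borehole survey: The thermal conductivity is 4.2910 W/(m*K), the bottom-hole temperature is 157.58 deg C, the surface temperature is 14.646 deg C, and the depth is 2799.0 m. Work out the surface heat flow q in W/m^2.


Step 1: grad = (T_d - T_surf)/d * 1000 = (157.58 - 14.646)/2799.0 * 1000 = 51.06610 deg C/km
Step 2: q = k * grad / 1000 = 4.291 * 51.06610 / 1000 = 0.21912 W/m^2
q = 0.21912 W/m^2


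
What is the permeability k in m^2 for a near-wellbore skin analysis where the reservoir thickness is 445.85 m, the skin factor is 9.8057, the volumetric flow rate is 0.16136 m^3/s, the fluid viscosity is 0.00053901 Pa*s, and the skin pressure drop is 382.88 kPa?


k = S*q*mu / (2*pi*dP_s*1000*hr)
k = 9.8057*0.16136*0.00053901 / (2*pi*382.88*1000*445.85)
k = 7.9513e-13 m^2


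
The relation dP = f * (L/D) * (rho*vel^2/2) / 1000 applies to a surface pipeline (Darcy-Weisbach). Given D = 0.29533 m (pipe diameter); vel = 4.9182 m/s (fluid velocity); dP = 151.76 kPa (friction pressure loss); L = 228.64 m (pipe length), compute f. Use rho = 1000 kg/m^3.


f = dP*1000 / ((L/D)*(rho*vel^2/2))
f = 151.76*1000 / ((228.64/0.29533)*(1000*4.9182^2/2))
f = 0.016208


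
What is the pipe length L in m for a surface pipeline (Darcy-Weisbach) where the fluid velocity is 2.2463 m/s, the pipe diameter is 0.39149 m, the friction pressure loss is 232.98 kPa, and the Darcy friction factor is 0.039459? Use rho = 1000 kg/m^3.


L = dP*1000*D / (f*rho*vel^2/2)
L = 232.98*1000*0.39149 / (0.039459*1000*2.2463^2/2)
L = 916.19 m


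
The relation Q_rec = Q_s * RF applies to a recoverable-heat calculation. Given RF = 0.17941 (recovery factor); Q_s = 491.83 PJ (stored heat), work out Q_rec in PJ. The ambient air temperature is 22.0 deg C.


Q_rec = Q_s * RF
Q_rec = 491.83 * 0.17941
Q_rec = 88.239 PJ


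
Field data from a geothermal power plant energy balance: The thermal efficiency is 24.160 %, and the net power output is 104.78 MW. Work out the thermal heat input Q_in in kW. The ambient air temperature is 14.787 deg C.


Q_in = W_net / (eta / 100)
Q_in = 104.78 / (24.160 / 100)
Q_in = 433.6921 MW
Convert: 433.6921 MW * 1000.0 = 4.3369e+05 kW
Q_in = 4.3369e+05 kW


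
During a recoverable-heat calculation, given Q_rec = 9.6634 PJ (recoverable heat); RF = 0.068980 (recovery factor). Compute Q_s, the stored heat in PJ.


Q_s = Q_rec / RF
Q_s = 9.6634 / 0.068980
Q_s = 140.09 PJ


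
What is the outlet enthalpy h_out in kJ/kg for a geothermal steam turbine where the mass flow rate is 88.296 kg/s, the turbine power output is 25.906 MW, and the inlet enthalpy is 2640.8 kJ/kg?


h_out = h_in - P * 1000 / mdot
h_out = 2640.8 - 25.906 * 1000 / 88.296
h_out = 2347.4 kJ/kg


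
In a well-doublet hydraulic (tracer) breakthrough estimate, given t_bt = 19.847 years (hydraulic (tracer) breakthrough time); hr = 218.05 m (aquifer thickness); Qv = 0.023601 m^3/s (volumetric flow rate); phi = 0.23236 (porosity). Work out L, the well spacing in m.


L = sqrt(t_bt*365.25*86400*3*Qv / (pi*hr*phi))
L = sqrt(19.847*365.25*86400*3*0.023601 / (pi*218.05*0.23236))
L = 527.83 m


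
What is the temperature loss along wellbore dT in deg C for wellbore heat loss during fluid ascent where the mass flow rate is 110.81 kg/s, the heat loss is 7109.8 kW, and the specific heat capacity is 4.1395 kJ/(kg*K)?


dT = Q_loss / (mdot * cp)
dT = 7109.8 / (110.81 * 4.1395)
dT = 15.49996 K
Convert (temperature difference, 1 K = 1 deg C): 15.49996 K = 15.49996 deg C
dT = 15.500 deg C


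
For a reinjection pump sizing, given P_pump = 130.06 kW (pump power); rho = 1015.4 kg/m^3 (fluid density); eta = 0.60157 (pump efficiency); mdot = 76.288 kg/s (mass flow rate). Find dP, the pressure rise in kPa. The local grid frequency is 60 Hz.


dP = P_pump * rho * eta / mdot
dP = 130.06 * 1015.4 * 0.60157 / 76.288
dP = 1041.4 kPa


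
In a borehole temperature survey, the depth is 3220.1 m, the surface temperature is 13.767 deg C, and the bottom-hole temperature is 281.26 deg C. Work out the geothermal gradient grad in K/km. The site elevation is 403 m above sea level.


grad = (T_d - T_surf) / d * 1000
grad = (281.26 - 13.767) / 3220.1 * 1000
grad = 83.06978 deg C/km
Convert: 83.06978 deg C/km * 1.0 = 83.070 K/km
grad = 83.070 K/km


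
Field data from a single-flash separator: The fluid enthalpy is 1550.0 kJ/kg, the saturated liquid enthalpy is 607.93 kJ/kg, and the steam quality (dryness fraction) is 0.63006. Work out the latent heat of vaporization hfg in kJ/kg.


hfg = (h - hf) / x
hfg = (1550.0 - 607.93) / 0.63006
hfg = 1495.2 kJ/kg


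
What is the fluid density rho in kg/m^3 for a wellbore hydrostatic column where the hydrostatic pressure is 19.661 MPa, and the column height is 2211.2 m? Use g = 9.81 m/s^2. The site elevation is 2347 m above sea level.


rho = P * 1e6 / (g * h)
rho = 19.661 * 1e6 / (9.81 * 2211.2)
rho = 906.38 kg/m^3


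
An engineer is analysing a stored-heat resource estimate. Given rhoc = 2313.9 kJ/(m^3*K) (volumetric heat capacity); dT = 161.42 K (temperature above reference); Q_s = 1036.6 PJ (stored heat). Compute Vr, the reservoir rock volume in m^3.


Vr = Q_s * 1e12 / (rhoc * dT)
Vr = 1036.6 * 1e12 / (2313.9 * 161.42)
Vr = 2.7753e+09 m^3


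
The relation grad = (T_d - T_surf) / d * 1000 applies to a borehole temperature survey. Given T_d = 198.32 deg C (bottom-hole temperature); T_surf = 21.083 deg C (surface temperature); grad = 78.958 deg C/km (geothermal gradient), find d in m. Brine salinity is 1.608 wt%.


d = (T_d - T_surf) / grad * 1000
d = (198.32 - 21.083) / 78.958 * 1000
d = 2244.7 m


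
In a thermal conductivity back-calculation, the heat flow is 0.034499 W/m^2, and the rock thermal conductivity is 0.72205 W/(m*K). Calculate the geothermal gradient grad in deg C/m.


grad = q / k * 1000
grad = 0.034499 / 0.72205 * 1000
grad = 47.77924 deg C/km
Convert: 47.77924 deg C/km * 0.001 = 0.047779 deg C/m
grad = 0.047779 deg C/m


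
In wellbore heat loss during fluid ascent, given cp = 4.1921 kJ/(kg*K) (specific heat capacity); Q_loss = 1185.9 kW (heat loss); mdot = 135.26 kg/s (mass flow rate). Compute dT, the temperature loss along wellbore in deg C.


dT = Q_loss / (mdot * cp)
dT = 1185.9 / (135.26 * 4.1921)
dT = 2.091448 K
Convert (temperature difference, 1 K = 1 deg C): 2.091448 K = 2.091448 deg C
dT = 2.0914 deg C


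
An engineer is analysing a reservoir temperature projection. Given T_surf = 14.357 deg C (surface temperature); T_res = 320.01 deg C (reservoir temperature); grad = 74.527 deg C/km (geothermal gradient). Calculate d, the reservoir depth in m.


d = (T_res - T_surf) / grad * 1000
d = (320.01 - 14.357) / 74.527 * 1000
d = 4101.2 m


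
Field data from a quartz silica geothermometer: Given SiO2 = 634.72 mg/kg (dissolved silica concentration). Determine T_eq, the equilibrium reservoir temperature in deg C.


T_eq = 1309 / (5.19 - log10(SiO2)) - 273.15
T_eq = 1309 / (5.19 - log10(634.72)) - 273.15
T_eq = 275.14 deg C


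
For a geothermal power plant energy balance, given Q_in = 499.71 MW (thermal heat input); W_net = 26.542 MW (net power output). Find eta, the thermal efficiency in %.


eta = W_net / Q_in * 100
eta = 26.542 / 499.71 * 100
eta = 5.3115 %


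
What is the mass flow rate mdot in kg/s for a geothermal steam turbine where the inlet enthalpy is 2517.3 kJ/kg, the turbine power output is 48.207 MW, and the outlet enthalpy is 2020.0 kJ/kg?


mdot = P * 1000 / (h_in - h_out)
mdot = 48.207 * 1000 / (2517.3 - 2020.0)
mdot = 96.937 kg/s


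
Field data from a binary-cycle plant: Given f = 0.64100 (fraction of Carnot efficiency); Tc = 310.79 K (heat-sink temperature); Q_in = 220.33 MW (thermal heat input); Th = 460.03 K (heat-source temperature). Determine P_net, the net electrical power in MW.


Step 1: eta = (1 - Tc/Th)*f = (1 - 310.79/460.03)*0.641 = 0.2079491
Step 2: P_net = eta * Q_in = 0.2079491 * 220.33 = 45.817 MW
P_net = 45.817 MW


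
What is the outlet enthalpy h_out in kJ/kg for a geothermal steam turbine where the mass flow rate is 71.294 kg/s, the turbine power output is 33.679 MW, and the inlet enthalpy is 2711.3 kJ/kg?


h_out = h_in - P * 1000 / mdot
h_out = 2711.3 - 33.679 * 1000 / 71.294
h_out = 2238.9 kJ/kg


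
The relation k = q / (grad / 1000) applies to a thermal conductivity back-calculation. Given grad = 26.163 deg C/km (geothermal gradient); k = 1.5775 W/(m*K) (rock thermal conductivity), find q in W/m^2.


q = k * grad / 1000
q = 1.5775 * 26.163 / 1000
q = 0.041272 W/m^2


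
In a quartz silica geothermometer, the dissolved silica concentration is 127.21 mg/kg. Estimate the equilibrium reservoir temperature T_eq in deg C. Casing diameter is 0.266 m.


T_eq = 1309 / (5.19 - log10(SiO2)) - 273.15
T_eq = 1309 / (5.19 - log10(127.21)) - 273.15
T_eq = 151.10 deg C


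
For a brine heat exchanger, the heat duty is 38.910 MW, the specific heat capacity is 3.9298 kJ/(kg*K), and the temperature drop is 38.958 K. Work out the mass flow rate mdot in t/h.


mdot = Q * 1000 / (cp * dT)
mdot = 38.910 * 1000 / (3.9298 * 38.958)
mdot = 254.1523 kg/s
Convert: 254.1523 kg/s * 3.6 = 914.95 t/h
mdot = 914.95 t/h


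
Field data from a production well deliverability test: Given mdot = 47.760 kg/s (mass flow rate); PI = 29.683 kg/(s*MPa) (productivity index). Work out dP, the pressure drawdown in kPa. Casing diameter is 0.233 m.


dP = mdot * 1000 / PI
dP = 47.760 * 1000 / 29.683
dP = 1609.0 kPa


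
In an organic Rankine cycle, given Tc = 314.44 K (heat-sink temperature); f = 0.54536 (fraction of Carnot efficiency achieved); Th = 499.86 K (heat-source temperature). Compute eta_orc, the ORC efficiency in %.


eta_orc = (1 - Tc/Th) * f * 100
eta_orc = (1 - 314.44/499.86) * 0.54536 * 100
eta_orc = 20.230 %


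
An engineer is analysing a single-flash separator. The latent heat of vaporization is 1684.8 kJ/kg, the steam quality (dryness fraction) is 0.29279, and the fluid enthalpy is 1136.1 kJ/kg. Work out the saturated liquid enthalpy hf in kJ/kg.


hf = h - x * hfg
hf = 1136.1 - 0.29279 * 1684.8
hf = 642.81 kJ/kg


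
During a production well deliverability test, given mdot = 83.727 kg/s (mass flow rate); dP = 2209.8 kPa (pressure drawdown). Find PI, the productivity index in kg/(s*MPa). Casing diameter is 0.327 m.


PI = mdot * 1000 / dP
PI = 83.727 * 1000 / 2209.8
PI = 37.889 kg/(s*MPa)


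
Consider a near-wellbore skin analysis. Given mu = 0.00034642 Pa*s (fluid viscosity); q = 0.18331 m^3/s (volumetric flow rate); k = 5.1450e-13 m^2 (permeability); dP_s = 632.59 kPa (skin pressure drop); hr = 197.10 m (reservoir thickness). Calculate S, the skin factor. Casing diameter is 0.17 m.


S = dP_s * 1000 * 2*pi*k*hr / (q*mu)
S = 632.59 * 1000 * 2*pi*5.1450e-13*197.10 / (0.18331*0.00034642)
S = 6.3472


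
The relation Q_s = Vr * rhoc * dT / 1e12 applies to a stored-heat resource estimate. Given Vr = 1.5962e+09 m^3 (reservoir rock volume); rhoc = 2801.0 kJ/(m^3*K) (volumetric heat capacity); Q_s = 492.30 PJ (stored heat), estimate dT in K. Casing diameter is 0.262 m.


dT = Q_s * 1e12 / (Vr * rhoc)
dT = 492.30 * 1e12 / (1.5962e+09 * 2801.0)
dT = 110.11 K


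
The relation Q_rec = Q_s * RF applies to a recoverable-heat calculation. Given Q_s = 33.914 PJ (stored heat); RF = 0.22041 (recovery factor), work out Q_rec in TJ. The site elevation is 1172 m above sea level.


Q_rec = Q_s * RF
Q_rec = 33.914 * 0.22041
Q_rec = 7.474985 PJ
Convert: 7.474985 PJ * 1000.0 = 7475.0 TJ
Q_rec = 7475.0 TJ


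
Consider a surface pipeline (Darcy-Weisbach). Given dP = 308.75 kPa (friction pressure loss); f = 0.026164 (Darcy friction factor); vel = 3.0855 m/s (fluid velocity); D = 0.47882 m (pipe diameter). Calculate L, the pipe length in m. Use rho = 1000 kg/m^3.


L = dP*1000*D / (f*rho*vel^2/2)
L = 308.75*1000*0.47882 / (0.026164*1000*3.0855^2/2)
L = 1187.0 m


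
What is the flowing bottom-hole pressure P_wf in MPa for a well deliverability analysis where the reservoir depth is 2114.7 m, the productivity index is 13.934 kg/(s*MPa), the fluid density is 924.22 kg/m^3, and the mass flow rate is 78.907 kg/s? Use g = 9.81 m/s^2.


Step 1: P_i = rho*g*h/1e6 = 924.22*9.81*2114.7/1e6 = 19.17314 MPa
Step 2: P_wf = P_i - mdot/PI = 19.17314 - 78.907/13.934 = 13.510 MPa
P_wf = 13.510 MPa


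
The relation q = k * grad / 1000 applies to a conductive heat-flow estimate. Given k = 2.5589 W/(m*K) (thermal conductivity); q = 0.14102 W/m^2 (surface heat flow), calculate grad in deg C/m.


grad = q * 1000 / k
grad = 0.14102 * 1000 / 2.5589
grad = 55.10962 deg C/km
Convert: 55.10962 deg C/km * 0.001 = 0.055110 deg C/m
grad = 0.055110 deg C/m


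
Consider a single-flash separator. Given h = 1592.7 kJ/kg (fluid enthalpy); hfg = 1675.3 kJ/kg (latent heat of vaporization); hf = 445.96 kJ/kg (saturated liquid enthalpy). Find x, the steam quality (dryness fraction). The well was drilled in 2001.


x = (h - hf) / hfg
x = (1592.7 - 445.96) / 1675.3
x = 0.68450


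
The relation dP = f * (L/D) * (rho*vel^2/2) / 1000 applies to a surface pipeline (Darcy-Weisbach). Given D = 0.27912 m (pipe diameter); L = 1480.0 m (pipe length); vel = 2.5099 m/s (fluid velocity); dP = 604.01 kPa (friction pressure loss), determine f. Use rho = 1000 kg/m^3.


f = dP*1000 / ((L/D)*(rho*vel^2/2))
f = 604.01*1000 / ((1480.0/0.27912)*(1000*2.5099^2/2))
f = 0.036165


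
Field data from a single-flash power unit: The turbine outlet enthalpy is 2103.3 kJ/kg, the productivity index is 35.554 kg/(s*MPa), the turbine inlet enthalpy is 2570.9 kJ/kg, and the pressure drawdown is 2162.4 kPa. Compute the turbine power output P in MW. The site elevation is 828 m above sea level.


Step 1: mdot = PI * dP / 1000 = 35.554 * 2162.4 / 1000 = 76.88197 kg/s
Step 2: P = mdot*(h_in - h_out)/1000 = 76.88197*(2570.9 - 2103.3)/1000 = 35.950 MW
P = 35.950 MW


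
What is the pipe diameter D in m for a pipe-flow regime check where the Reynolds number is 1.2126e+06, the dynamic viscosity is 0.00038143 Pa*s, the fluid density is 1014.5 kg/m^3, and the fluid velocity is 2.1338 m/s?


D = Re * mu / (rho * vel)
D = 1.2126e+06 * 0.00038143 / (1014.5 * 2.1338)
D = 0.21366 m


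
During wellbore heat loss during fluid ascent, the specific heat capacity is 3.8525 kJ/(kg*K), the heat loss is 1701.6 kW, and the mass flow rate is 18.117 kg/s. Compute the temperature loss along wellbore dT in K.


dT = Q_loss / (mdot * cp)
dT = 1701.6 / (18.117 * 3.8525)
dT = 24.380 K


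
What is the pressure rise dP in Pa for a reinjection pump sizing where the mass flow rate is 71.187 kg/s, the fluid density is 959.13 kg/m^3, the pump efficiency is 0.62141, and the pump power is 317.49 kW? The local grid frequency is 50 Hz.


dP = P_pump * rho * eta / mdot
dP = 317.49 * 959.13 * 0.62141 / 71.187
dP = 2658.184 kPa
Convert: 2658.184 kPa * 1000.0 = 2.6582e+06 Pa
dP = 2.6582e+06 Pa


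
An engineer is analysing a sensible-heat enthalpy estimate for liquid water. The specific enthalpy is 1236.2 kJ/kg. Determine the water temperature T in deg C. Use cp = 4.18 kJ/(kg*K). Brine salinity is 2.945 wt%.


T = h / cp
T = 1236.2 / 4.18
T = 295.74 deg C


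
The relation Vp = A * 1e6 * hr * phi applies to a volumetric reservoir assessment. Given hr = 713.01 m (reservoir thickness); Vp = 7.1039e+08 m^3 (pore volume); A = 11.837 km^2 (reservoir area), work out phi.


phi = Vp / (A * 1e6 * hr)
phi = 7.1039e+08 / (11.837 * 1e6 * 713.01)
phi = 0.084170


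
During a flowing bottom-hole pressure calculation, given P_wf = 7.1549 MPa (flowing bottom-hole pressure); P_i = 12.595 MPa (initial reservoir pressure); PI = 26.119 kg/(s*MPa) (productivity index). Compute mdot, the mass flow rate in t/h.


mdot = (P_i - P_wf) * PI
mdot = (12.595 - 7.1549) * 26.119
mdot = 142.0900 kg/s
Convert: 142.0900 kg/s * 3.6 = 511.52 t/h
mdot = 511.52 t/h


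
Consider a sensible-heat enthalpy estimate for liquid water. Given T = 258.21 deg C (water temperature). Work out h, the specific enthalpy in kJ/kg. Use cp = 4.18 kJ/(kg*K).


h = cp * T
h = 4.18 * 258.21
h = 1079.3 kJ/kg


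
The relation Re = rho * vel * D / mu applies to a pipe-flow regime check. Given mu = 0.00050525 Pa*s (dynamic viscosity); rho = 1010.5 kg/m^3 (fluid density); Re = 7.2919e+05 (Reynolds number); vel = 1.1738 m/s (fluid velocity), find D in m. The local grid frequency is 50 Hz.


D = Re * mu / (rho * vel)
D = 7.2919e+05 * 0.00050525 / (1010.5 * 1.1738)
D = 0.31061 m


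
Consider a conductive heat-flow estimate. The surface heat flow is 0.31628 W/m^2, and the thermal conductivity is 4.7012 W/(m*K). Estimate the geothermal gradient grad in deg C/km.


grad = q * 1000 / k
grad = 0.31628 * 1000 / 4.7012
grad = 67.276 deg C/km


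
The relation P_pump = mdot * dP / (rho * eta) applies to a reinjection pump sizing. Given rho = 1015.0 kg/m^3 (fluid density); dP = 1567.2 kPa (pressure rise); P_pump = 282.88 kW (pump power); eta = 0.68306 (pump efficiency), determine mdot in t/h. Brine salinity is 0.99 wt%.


mdot = P_pump * rho * eta / dP
mdot = 282.88 * 1015.0 * 0.68306 / 1567.2
mdot = 125.1419 kg/s
Convert: 125.1419 kg/s * 3.6 = 450.51 t/h
mdot = 450.51 t/h


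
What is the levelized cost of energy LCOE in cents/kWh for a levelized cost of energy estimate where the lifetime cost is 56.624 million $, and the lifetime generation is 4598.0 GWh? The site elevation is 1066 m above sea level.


LCOE = C_tot / E_tot * 100
LCOE = 56.624 / 4598.0 * 100
LCOE = 1.2315 cents/kWh


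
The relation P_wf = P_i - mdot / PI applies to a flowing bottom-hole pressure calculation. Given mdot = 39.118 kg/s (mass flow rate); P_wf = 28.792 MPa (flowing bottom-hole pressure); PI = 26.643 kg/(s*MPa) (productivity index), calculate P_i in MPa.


P_i = P_wf + mdot / PI
P_i = 28.792 + 39.118 / 26.643
P_i = 30.260 MPa


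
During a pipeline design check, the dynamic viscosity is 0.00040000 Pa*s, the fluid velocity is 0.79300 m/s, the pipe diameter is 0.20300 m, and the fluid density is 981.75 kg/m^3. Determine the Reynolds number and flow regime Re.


Step 1: Re = rho*vel*D/mu = 981.75*0.793*0.203/0.0004 = 3.9510e+05
Step 2: Re = 3.9510e+05 > 4000, so flow is turbulent.
Re = 3.9510e+05 (turbulent)


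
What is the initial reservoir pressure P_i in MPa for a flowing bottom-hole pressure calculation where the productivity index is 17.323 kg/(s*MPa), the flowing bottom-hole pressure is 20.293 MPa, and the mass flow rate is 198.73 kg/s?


P_i = P_wf + mdot / PI
P_i = 20.293 + 198.73 / 17.323
P_i = 31.765 MPa


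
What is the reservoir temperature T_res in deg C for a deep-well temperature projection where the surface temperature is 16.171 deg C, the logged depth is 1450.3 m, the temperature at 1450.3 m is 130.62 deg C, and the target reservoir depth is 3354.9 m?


Step 1: grad = (T_d1 - T_surf)/d1 * 1000 = (130.62 - 16.171)/1450.3 * 1000 = 78.91402 deg C/km
Step 2: T_res = T_surf + grad*d2/1000 = 16.171 + 78.91402*3354.9/1000 = 280.92 deg C
T_res = 280.92 deg C


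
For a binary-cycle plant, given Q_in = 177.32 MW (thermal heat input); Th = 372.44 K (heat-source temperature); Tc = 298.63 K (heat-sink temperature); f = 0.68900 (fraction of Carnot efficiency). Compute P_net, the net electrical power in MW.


Step 1: eta = (1 - Tc/Th)*f = (1 - 298.63/372.44)*0.689 = 0.1365457
Step 2: P_net = eta * Q_in = 0.1365457 * 177.32 = 24.212 MW
P_net = 24.212 MW


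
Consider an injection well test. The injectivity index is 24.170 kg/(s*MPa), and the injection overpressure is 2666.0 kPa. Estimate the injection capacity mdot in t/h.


mdot = II * dP / 1000
mdot = 24.170 * 2666.0 / 1000
mdot = 64.43722 kg/s
Convert: 64.43722 kg/s * 3.6 = 231.97 t/h
mdot = 231.97 t/h


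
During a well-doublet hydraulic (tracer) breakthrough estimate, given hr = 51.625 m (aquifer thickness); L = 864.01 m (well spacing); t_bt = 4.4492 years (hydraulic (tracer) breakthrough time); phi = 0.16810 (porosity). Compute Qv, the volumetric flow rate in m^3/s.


Qv = pi*hr*phi*L^2 / (3*t_bt*365.25*86400)
Qv = pi*51.625*0.16810*864.01^2 / (3*4.4492*365.25*86400)
Qv = 0.048318 m^3/s


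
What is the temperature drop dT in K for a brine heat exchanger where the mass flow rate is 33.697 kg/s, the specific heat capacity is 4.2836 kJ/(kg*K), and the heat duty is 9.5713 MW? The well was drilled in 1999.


dT = Q * 1000 / (mdot * cp)
dT = 9.5713 * 1000 / (33.697 * 4.2836)
dT = 66.309 K


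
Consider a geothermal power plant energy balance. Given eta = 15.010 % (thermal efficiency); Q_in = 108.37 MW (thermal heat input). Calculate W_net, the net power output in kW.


W_net = eta / 100 * Q_in
W_net = 15.010 / 100 * 108.37
W_net = 16.26634 MW
Convert: 16.26634 MW * 1000.0 = 16266 kW
W_net = 16266 kW


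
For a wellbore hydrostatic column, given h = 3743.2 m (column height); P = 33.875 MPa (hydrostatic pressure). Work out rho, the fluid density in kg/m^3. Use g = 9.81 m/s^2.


rho = P * 1e6 / (g * h)
rho = 33.875 * 1e6 / (9.81 * 3743.2)
rho = 922.50 kg/m^3


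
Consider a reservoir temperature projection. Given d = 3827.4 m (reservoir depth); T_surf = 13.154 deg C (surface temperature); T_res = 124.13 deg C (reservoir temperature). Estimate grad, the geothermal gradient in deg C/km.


grad = (T_res - T_surf) / d * 1000
grad = (124.13 - 13.154) / 3827.4 * 1000
grad = 28.995 deg C/km


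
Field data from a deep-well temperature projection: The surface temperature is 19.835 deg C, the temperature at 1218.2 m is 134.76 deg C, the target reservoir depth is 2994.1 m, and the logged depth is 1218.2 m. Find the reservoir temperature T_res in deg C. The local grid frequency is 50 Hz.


Step 1: grad = (T_d1 - T_surf)/d1 * 1000 = (134.76 - 19.835)/1218.2 * 1000 = 94.34001 deg C/km
Step 2: T_res = T_surf + grad*d2/1000 = 19.835 + 94.34001*2994.1/1000 = 302.30 deg C
T_res = 302.30 deg C


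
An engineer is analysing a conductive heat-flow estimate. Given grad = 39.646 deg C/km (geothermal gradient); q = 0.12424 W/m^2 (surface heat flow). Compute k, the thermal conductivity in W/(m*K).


k = q * 1000 / grad
k = 0.12424 * 1000 / 39.646
k = 3.1337 W/(m*K)


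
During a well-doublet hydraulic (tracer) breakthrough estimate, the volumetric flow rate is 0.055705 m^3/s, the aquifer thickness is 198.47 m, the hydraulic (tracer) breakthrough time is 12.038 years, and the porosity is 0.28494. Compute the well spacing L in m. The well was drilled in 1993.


L = sqrt(t_bt*365.25*86400*3*Qv / (pi*hr*phi))
L = sqrt(12.038*365.25*86400*3*0.055705 / (pi*198.47*0.28494))
L = 597.78 m


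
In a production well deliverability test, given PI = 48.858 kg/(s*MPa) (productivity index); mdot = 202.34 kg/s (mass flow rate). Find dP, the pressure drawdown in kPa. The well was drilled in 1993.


dP = mdot * 1000 / PI
dP = 202.34 * 1000 / 48.858
dP = 4141.4 kPa


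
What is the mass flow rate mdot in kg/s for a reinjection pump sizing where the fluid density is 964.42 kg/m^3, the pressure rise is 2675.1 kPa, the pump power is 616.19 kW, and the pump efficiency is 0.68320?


mdot = P_pump * rho * eta / dP
mdot = 616.19 * 964.42 * 0.68320 / 2675.1
mdot = 151.77 kg/s


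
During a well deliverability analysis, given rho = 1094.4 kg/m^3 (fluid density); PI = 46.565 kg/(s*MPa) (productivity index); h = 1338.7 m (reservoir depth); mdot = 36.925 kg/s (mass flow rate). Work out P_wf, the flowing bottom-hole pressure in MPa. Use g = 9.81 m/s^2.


Step 1: P_i = rho*g*h/1e6 = 1094.4*9.81*1338.7/1e6 = 14.37237 MPa
Step 2: P_wf = P_i - mdot/PI = 14.37237 - 36.925/46.565 = 13.579 MPa
P_wf = 13.579 MPa


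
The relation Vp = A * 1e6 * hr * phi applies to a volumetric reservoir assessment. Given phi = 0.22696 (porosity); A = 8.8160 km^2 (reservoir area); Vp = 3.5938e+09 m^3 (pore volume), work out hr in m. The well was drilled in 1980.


hr = Vp / (A * 1e6 * phi)
hr = 3.5938e+09 / (8.8160 * 1e6 * 0.22696)
hr = 1796.1 m


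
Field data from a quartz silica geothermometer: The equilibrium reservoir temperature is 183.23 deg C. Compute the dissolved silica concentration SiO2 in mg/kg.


SiO2 = 10^(5.19 - 1309/(T_eq + 273.15))
SiO2 = 10^(5.19 - 1309/(183.23 + 273.15))
SiO2 = 209.79 mg/kg


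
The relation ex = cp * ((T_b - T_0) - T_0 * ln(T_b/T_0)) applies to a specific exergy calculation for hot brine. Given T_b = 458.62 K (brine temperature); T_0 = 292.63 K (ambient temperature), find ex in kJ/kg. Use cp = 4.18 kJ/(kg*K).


ex = cp * ((T_b - T_0) - T_0 * ln(T_b/T_0))
ex = 4.18 * ((458.62 - 292.63) - 292.63 * ln(458.62/292.63))
ex = 144.24 kJ/kg


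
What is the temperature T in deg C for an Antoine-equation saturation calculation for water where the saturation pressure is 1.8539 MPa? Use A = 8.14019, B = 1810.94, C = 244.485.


T = B / (A - log10(P_sat * 760 / 0.101325)) - C
T = 1810.94 / (8.14019 - log10(1.8539 * 760 / 0.101325)) - 244.485
T = 208.59 deg C


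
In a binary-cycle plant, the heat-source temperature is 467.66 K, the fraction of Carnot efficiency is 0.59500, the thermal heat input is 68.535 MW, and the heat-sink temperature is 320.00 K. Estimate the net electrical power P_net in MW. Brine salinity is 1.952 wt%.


Step 1: eta = (1 - Tc/Th)*f = (1 - 320.0/467.66)*0.595 = 0.1878666
Step 2: P_net = eta * Q_in = 0.1878666 * 68.535 = 12.875 MW
P_net = 12.875 MW


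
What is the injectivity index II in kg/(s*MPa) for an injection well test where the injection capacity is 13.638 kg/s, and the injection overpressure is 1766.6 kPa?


II = mdot * 1000 / dP
II = 13.638 * 1000 / 1766.6
II = 7.7199 kg/(s*MPa)


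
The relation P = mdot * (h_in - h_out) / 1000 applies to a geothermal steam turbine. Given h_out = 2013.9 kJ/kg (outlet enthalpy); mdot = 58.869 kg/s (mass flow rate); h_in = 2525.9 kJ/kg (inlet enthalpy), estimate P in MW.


P = mdot * (h_in - h_out) / 1000
P = 58.869 * (2525.9 - 2013.9) / 1000
P = 30.141 MW


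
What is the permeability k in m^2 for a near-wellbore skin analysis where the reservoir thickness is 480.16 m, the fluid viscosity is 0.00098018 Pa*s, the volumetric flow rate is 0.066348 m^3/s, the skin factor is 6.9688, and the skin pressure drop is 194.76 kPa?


k = S*q*mu / (2*pi*dP_s*1000*hr)
k = 6.9688*0.066348*0.00098018 / (2*pi*194.76*1000*480.16)
k = 7.7130e-13 m^2
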